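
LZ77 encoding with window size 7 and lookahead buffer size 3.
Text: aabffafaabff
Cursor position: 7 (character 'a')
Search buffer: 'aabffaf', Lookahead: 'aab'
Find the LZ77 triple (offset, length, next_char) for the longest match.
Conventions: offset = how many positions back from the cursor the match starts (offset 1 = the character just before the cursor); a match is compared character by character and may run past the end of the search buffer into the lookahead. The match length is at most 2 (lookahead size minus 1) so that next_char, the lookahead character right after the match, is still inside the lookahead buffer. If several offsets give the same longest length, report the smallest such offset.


Try each offset into the search buffer:
  offset=1 (pos 6, char 'f'): match length 0
  offset=2 (pos 5, char 'a'): match length 1
  offset=3 (pos 4, char 'f'): match length 0
  offset=4 (pos 3, char 'f'): match length 0
  offset=5 (pos 2, char 'b'): match length 0
  offset=6 (pos 1, char 'a'): match length 1
  offset=7 (pos 0, char 'a'): match length 2
Longest match has length 2 at offset 7.
next_char = character at position 7 + 2 = 9 -> 'b'

Best match: offset=7, length=2 (matching 'aa' starting at position 0)
LZ77 triple: (7, 2, 'b')


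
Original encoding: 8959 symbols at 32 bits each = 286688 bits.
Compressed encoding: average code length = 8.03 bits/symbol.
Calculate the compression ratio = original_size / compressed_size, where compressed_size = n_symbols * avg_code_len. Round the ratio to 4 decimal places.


original_size = n_symbols * orig_bits = 8959 * 32 = 286688 bits
compressed_size = n_symbols * avg_code_len = 8959 * 8.03 = 71940.77 bits
ratio = original_size / compressed_size = 286688 / 71940.77 = 3.9851

Compression ratio = 3.9851


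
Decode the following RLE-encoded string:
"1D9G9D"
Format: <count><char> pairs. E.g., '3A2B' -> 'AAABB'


Expanding each <count><char> pair:
  1D -> 'D'
  9G -> 'GGGGGGGGG'
  9D -> 'DDDDDDDDD'

Decoded = DGGGGGGGGGDDDDDDDDD


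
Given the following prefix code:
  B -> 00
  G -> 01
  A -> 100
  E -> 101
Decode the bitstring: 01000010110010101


Decoding step by step:
Bits 01 -> G
Bits 00 -> B
Bits 00 -> B
Bits 101 -> E
Bits 100 -> A
Bits 101 -> E
Bits 01 -> G


Decoded message: GBBEAEG


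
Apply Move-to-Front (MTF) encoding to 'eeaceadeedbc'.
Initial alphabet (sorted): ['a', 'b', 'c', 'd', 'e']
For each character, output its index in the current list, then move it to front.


MTF encoding:
'e': index 4 in ['a', 'b', 'c', 'd', 'e'] -> ['e', 'a', 'b', 'c', 'd']
'e': index 0 in ['e', 'a', 'b', 'c', 'd'] -> ['e', 'a', 'b', 'c', 'd']
'a': index 1 in ['e', 'a', 'b', 'c', 'd'] -> ['a', 'e', 'b', 'c', 'd']
'c': index 3 in ['a', 'e', 'b', 'c', 'd'] -> ['c', 'a', 'e', 'b', 'd']
'e': index 2 in ['c', 'a', 'e', 'b', 'd'] -> ['e', 'c', 'a', 'b', 'd']
'a': index 2 in ['e', 'c', 'a', 'b', 'd'] -> ['a', 'e', 'c', 'b', 'd']
'd': index 4 in ['a', 'e', 'c', 'b', 'd'] -> ['d', 'a', 'e', 'c', 'b']
'e': index 2 in ['d', 'a', 'e', 'c', 'b'] -> ['e', 'd', 'a', 'c', 'b']
'e': index 0 in ['e', 'd', 'a', 'c', 'b'] -> ['e', 'd', 'a', 'c', 'b']
'd': index 1 in ['e', 'd', 'a', 'c', 'b'] -> ['d', 'e', 'a', 'c', 'b']
'b': index 4 in ['d', 'e', 'a', 'c', 'b'] -> ['b', 'd', 'e', 'a', 'c']
'c': index 4 in ['b', 'd', 'e', 'a', 'c'] -> ['c', 'b', 'd', 'e', 'a']


Output: [4, 0, 1, 3, 2, 2, 4, 2, 0, 1, 4, 4]


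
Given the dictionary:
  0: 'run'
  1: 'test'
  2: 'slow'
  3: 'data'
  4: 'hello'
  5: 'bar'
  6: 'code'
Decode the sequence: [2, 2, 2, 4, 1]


Look up each index in the dictionary:
  2 -> 'slow'
  2 -> 'slow'
  2 -> 'slow'
  4 -> 'hello'
  1 -> 'test'

Decoded: "slow slow slow hello test"


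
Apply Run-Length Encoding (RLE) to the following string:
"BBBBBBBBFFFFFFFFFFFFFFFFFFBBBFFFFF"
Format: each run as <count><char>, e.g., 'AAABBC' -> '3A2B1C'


Scanning runs left to right:
  i=0: run of 'B' x 8 -> '8B'
  i=8: run of 'F' x 18 -> '18F'
  i=26: run of 'B' x 3 -> '3B'
  i=29: run of 'F' x 5 -> '5F'

RLE = 8B18F3B5F


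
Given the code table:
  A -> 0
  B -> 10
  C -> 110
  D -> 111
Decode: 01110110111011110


Decoding:
0 -> A
111 -> D
0 -> A
110 -> C
111 -> D
0 -> A
111 -> D
10 -> B


Result: ADACDADB


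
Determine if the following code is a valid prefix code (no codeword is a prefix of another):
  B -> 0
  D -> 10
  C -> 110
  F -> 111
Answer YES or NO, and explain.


Checking each pair (does one codeword prefix another?):
  B='0' vs D='10': no prefix
  B='0' vs C='110': no prefix
  B='0' vs F='111': no prefix
  D='10' vs B='0': no prefix
  D='10' vs C='110': no prefix
  D='10' vs F='111': no prefix
  C='110' vs B='0': no prefix
  C='110' vs D='10': no prefix
  C='110' vs F='111': no prefix
  F='111' vs B='0': no prefix
  F='111' vs D='10': no prefix
  F='111' vs C='110': no prefix
No violation found over all pairs.

YES -- this is a valid prefix code. No codeword is a prefix of any other codeword.


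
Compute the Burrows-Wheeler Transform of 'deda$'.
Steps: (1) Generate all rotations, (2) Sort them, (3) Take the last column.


Rotations (sorted):
  0: $deda -> last char: a
  1: a$ded -> last char: d
  2: da$de -> last char: e
  3: deda$ -> last char: $
  4: eda$d -> last char: d


BWT = ade$d


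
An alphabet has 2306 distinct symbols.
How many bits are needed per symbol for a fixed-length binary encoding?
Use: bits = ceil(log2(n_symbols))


log2(2306) = 11.1712
Bracket: 2^11 = 2048 < 2306 <= 2^12 = 4096
So ceil(log2(2306)) = 12

bits = ceil(log2(2306)) = ceil(11.1712) = 12 bits


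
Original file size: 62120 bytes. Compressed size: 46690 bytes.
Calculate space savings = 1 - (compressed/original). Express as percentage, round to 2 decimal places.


ratio = compressed/original = 46690/62120 = 0.75161
savings = 1 - ratio = 1 - 0.75161 = 0.24839
as a percentage: 0.24839 * 100 = 24.84%

Space savings = 1 - 46690/62120 = 24.84%


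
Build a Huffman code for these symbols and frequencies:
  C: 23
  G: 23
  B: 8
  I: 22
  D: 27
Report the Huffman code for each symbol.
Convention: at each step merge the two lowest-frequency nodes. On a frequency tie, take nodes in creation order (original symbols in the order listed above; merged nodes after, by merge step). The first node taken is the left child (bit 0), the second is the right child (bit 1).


Huffman tree construction:
Step 1: Merge B(8) + I(22) = 30
Step 2: Merge C(23) + G(23) = 46
Step 3: Merge D(27) + (B+I)(30) = 57
Step 4: Merge (C+G)(46) + (D+(B+I))(57) = 103
Read each symbol's code off the tree from the root (left child = 0, right child = 1).

Codes:
  C: 00 (length 2)
  G: 01 (length 2)
  B: 110 (length 3)
  I: 111 (length 3)
  D: 10 (length 2)
Average code length: 236/103 = 2.2913 bits/symbol


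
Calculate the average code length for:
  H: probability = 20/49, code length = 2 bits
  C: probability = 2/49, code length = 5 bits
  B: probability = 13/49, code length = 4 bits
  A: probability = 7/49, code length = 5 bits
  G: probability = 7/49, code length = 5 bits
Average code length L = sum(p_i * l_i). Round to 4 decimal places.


Weighted contributions p_i * l_i:
  H: (20/49) * 2 = 40/49
  C: (2/49) * 5 = 10/49
  B: (13/49) * 4 = 52/49
  A: (7/49) * 5 = 35/49
  G: (7/49) * 5 = 35/49
Sum = (40 + 10 + 52 + 35 + 35)/49 = 172/49

L = 172/49 = 3.5102 bits/symbol


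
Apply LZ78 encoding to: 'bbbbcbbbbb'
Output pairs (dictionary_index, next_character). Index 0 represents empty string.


LZ78 encoding steps:
Dictionary: {0: ''}
Step 1: w='' (idx 0), next='b' -> output (0, 'b'), add 'b' as idx 1
Step 2: w='b' (idx 1), next='b' -> output (1, 'b'), add 'bb' as idx 2
Step 3: w='b' (idx 1), next='c' -> output (1, 'c'), add 'bc' as idx 3
Step 4: w='bb' (idx 2), next='b' -> output (2, 'b'), add 'bbb' as idx 4
Step 5: w='bb' (idx 2), end of input -> output (2, '')


Encoded: [(0, 'b'), (1, 'b'), (1, 'c'), (2, 'b'), (2, '')]


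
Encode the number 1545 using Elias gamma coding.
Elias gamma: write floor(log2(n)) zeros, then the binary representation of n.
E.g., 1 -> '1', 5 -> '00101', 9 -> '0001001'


num_bits = floor(log2(1545)) + 1 = 11
leading_zeros = num_bits - 1 = 10
binary(1545) = 11000001001

Elias gamma(1545) = '0000000000' + '11000001001' = 000000000011000001001 (21 bits)


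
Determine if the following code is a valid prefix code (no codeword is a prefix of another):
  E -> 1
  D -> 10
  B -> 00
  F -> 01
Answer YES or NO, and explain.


Checking each pair (does one codeword prefix another?):
  E='1' vs D='10': prefix -- VIOLATION

NO -- this is NOT a valid prefix code. E (1) is a prefix of D (10).


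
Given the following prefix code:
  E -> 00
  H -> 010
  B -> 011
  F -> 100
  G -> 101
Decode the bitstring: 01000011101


Decoding step by step:
Bits 010 -> H
Bits 00 -> E
Bits 011 -> B
Bits 101 -> G


Decoded message: HEBG


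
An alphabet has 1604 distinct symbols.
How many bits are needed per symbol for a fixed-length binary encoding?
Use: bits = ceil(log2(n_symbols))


log2(1604) = 10.6475
Bracket: 2^10 = 1024 < 1604 <= 2^11 = 2048
So ceil(log2(1604)) = 11

bits = ceil(log2(1604)) = ceil(10.6475) = 11 bits


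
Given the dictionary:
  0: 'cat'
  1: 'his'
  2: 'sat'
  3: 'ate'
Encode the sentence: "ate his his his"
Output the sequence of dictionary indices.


Look up each word in the dictionary:
  'ate' -> 3
  'his' -> 1
  'his' -> 1
  'his' -> 1

Encoded: [3, 1, 1, 1]


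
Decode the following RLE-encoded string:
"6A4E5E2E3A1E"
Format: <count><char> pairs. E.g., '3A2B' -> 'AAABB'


Expanding each <count><char> pair:
  6A -> 'AAAAAA'
  4E -> 'EEEE'
  5E -> 'EEEEE'
  2E -> 'EE'
  3A -> 'AAA'
  1E -> 'E'

Decoded = AAAAAAEEEEEEEEEEEAAAE


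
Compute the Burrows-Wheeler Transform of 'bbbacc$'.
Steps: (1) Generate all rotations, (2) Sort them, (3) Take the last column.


Rotations (sorted):
  0: $bbbacc -> last char: c
  1: acc$bbb -> last char: b
  2: bacc$bb -> last char: b
  3: bbacc$b -> last char: b
  4: bbbacc$ -> last char: $
  5: c$bbbac -> last char: c
  6: cc$bbba -> last char: a


BWT = cbbb$ca


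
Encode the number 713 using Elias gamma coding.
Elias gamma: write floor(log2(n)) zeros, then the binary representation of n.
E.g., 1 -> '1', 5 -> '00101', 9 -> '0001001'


num_bits = floor(log2(713)) + 1 = 10
leading_zeros = num_bits - 1 = 9
binary(713) = 1011001001

Elias gamma(713) = '000000000' + '1011001001' = 0000000001011001001 (19 bits)


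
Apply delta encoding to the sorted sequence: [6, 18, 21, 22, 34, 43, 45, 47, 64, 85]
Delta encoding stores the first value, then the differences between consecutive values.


First value: 6
Deltas:
  18 - 6 = 12
  21 - 18 = 3
  22 - 21 = 1
  34 - 22 = 12
  43 - 34 = 9
  45 - 43 = 2
  47 - 45 = 2
  64 - 47 = 17
  85 - 64 = 21


Delta encoded: [6, 12, 3, 1, 12, 9, 2, 2, 17, 21]


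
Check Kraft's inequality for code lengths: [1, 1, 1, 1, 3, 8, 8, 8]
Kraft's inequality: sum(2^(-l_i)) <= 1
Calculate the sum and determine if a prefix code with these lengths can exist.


Sum = 2^(-1) + 2^(-1) + 2^(-1) + 2^(-1) + 2^(-3) + 2^(-8) + 2^(-8) + 2^(-8)
    = 0.5 + 0.5 + 0.5 + 0.5 + 0.125 + 0.00390625 + 0.00390625 + 0.00390625
    = 547/256 = 2.13671875
Since 2.13671875 > 1, Kraft's inequality is NOT satisfied.
A prefix code with these lengths CANNOT exist.

Kraft sum = 2.13671875. Not satisfied.


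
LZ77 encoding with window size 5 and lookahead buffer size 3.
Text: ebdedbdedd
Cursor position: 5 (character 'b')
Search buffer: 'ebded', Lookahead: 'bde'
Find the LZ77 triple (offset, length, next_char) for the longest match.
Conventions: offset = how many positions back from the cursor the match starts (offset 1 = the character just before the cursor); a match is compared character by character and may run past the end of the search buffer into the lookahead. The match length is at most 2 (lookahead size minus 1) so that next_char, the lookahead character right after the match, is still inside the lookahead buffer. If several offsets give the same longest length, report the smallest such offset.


Try each offset into the search buffer:
  offset=1 (pos 4, char 'd'): match length 0
  offset=2 (pos 3, char 'e'): match length 0
  offset=3 (pos 2, char 'd'): match length 0
  offset=4 (pos 1, char 'b'): match length 2
  offset=5 (pos 0, char 'e'): match length 0
Longest match has length 2 at offset 4.
next_char = character at position 5 + 2 = 7 -> 'e'

Best match: offset=4, length=2 (matching 'bd' starting at position 1)
LZ77 triple: (4, 2, 'e')


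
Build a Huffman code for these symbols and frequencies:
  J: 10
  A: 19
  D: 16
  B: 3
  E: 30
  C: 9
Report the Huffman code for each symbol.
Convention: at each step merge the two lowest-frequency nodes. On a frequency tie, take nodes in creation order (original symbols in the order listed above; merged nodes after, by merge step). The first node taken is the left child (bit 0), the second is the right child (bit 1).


Huffman tree construction:
Step 1: Merge B(3) + C(9) = 12
Step 2: Merge J(10) + (B+C)(12) = 22
Step 3: Merge D(16) + A(19) = 35
Step 4: Merge (J+(B+C))(22) + E(30) = 52
Step 5: Merge (D+A)(35) + ((J+(B+C))+E)(52) = 87
Read each symbol's code off the tree from the root (left child = 0, right child = 1).

Codes:
  J: 100 (length 3)
  A: 01 (length 2)
  D: 00 (length 2)
  B: 1010 (length 4)
  E: 11 (length 2)
  C: 1011 (length 4)
Average code length: 208/87 = 2.3908 bits/symbol


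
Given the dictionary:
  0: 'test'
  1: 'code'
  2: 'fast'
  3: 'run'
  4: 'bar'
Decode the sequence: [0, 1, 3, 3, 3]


Look up each index in the dictionary:
  0 -> 'test'
  1 -> 'code'
  3 -> 'run'
  3 -> 'run'
  3 -> 'run'

Decoded: "test code run run run"


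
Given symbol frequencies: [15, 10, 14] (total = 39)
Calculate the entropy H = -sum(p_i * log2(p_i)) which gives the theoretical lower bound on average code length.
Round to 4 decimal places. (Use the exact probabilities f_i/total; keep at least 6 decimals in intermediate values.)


Per-symbol terms -p_i * log2(p_i) with p_i = f_i/39:
  p = 15/39 = 0.384615: log2(p) = -1.378512, -p*log2(p) = 0.530197
  p = 10/39 = 0.256410: log2(p) = -1.963474, -p*log2(p) = 0.503455
  p = 14/39 = 0.358974: log2(p) = -1.478047, -p*log2(p) = 0.530581
H = 0.530197 + 0.503455 + 0.530581 = 1.564233

H = 1.5642 bits/symbol


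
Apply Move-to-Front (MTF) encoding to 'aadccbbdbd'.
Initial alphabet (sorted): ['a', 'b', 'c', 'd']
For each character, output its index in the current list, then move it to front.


MTF encoding:
'a': index 0 in ['a', 'b', 'c', 'd'] -> ['a', 'b', 'c', 'd']
'a': index 0 in ['a', 'b', 'c', 'd'] -> ['a', 'b', 'c', 'd']
'd': index 3 in ['a', 'b', 'c', 'd'] -> ['d', 'a', 'b', 'c']
'c': index 3 in ['d', 'a', 'b', 'c'] -> ['c', 'd', 'a', 'b']
'c': index 0 in ['c', 'd', 'a', 'b'] -> ['c', 'd', 'a', 'b']
'b': index 3 in ['c', 'd', 'a', 'b'] -> ['b', 'c', 'd', 'a']
'b': index 0 in ['b', 'c', 'd', 'a'] -> ['b', 'c', 'd', 'a']
'd': index 2 in ['b', 'c', 'd', 'a'] -> ['d', 'b', 'c', 'a']
'b': index 1 in ['d', 'b', 'c', 'a'] -> ['b', 'd', 'c', 'a']
'd': index 1 in ['b', 'd', 'c', 'a'] -> ['d', 'b', 'c', 'a']


Output: [0, 0, 3, 3, 0, 3, 0, 2, 1, 1]


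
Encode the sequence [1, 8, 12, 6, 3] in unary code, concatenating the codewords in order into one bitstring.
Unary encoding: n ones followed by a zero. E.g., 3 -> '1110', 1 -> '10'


Encode each number as n ones followed by a terminating 0:
  1 -> 10 (2 bits)
  8 -> 111111110 (9 bits)
  12 -> 1111111111110 (13 bits)
  6 -> 1111110 (7 bits)
  3 -> 1110 (4 bits)
Total length = 2 + 9 + 13 + 7 + 4 = 35 bits.

Unary([1, 8, 12, 6, 3]) = 10111111110111111111111011111101110 (35 bits)


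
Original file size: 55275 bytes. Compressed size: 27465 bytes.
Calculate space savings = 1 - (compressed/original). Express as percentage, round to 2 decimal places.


ratio = compressed/original = 27465/55275 = 0.496879
savings = 1 - ratio = 1 - 0.496879 = 0.503121
as a percentage: 0.503121 * 100 = 50.31%

Space savings = 1 - 27465/55275 = 50.31%


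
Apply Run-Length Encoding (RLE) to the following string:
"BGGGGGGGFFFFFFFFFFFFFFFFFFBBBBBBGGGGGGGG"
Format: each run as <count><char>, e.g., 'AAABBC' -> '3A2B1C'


Scanning runs left to right:
  i=0: run of 'B' x 1 -> '1B'
  i=1: run of 'G' x 7 -> '7G'
  i=8: run of 'F' x 18 -> '18F'
  i=26: run of 'B' x 6 -> '6B'
  i=32: run of 'G' x 8 -> '8G'

RLE = 1B7G18F6B8G


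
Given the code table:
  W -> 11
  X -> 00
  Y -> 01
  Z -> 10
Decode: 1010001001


Decoding:
10 -> Z
10 -> Z
00 -> X
10 -> Z
01 -> Y


Result: ZZXZY


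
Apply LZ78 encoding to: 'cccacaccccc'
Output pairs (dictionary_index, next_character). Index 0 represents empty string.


LZ78 encoding steps:
Dictionary: {0: ''}
Step 1: w='' (idx 0), next='c' -> output (0, 'c'), add 'c' as idx 1
Step 2: w='c' (idx 1), next='c' -> output (1, 'c'), add 'cc' as idx 2
Step 3: w='' (idx 0), next='a' -> output (0, 'a'), add 'a' as idx 3
Step 4: w='c' (idx 1), next='a' -> output (1, 'a'), add 'ca' as idx 4
Step 5: w='cc' (idx 2), next='c' -> output (2, 'c'), add 'ccc' as idx 5
Step 6: w='cc' (idx 2), end of input -> output (2, '')


Encoded: [(0, 'c'), (1, 'c'), (0, 'a'), (1, 'a'), (2, 'c'), (2, '')]


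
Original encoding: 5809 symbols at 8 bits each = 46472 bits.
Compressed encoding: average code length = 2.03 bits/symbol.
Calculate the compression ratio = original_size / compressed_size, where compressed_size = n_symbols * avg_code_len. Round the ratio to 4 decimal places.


original_size = n_symbols * orig_bits = 5809 * 8 = 46472 bits
compressed_size = n_symbols * avg_code_len = 5809 * 2.03 = 11792.27 bits
ratio = original_size / compressed_size = 46472 / 11792.27 = 3.9409

Compression ratio = 3.9409


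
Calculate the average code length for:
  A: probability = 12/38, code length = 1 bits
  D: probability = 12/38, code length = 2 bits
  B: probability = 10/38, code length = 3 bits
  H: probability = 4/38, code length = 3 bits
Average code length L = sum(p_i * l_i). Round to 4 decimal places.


Weighted contributions p_i * l_i:
  A: (12/38) * 1 = 12/38
  D: (12/38) * 2 = 24/38
  B: (10/38) * 3 = 30/38
  H: (4/38) * 3 = 12/38
Sum = (12 + 24 + 30 + 12)/38 = 78/38

L = 78/38 = 2.0526 bits/symbol


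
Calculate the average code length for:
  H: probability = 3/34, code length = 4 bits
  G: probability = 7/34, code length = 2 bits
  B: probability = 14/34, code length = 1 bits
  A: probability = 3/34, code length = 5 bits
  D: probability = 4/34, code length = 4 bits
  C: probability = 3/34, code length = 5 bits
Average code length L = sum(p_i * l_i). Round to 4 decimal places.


Weighted contributions p_i * l_i:
  H: (3/34) * 4 = 12/34
  G: (7/34) * 2 = 14/34
  B: (14/34) * 1 = 14/34
  A: (3/34) * 5 = 15/34
  D: (4/34) * 4 = 16/34
  C: (3/34) * 5 = 15/34
Sum = (12 + 14 + 14 + 15 + 16 + 15)/34 = 86/34

L = 86/34 = 2.5294 bits/symbol


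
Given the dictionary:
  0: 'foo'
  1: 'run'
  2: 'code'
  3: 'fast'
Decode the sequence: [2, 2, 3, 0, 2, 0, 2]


Look up each index in the dictionary:
  2 -> 'code'
  2 -> 'code'
  3 -> 'fast'
  0 -> 'foo'
  2 -> 'code'
  0 -> 'foo'
  2 -> 'code'

Decoded: "code code fast foo code foo code"


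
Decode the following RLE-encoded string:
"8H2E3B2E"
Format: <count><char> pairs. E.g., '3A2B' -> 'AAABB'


Expanding each <count><char> pair:
  8H -> 'HHHHHHHH'
  2E -> 'EE'
  3B -> 'BBB'
  2E -> 'EE'

Decoded = HHHHHHHHEEBBBEE


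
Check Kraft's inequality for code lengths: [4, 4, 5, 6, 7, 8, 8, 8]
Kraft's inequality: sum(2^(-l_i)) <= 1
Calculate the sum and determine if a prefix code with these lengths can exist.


Sum = 2^(-4) + 2^(-4) + 2^(-5) + 2^(-6) + 2^(-7) + 2^(-8) + 2^(-8) + 2^(-8)
    = 0.0625 + 0.0625 + 0.03125 + 0.015625 + 0.0078125 + 0.00390625 + 0.00390625 + 0.00390625
    = 49/256 = 0.19140625
Since 0.19140625 <= 1, Kraft's inequality IS satisfied.
A prefix code with these lengths CAN exist.

Kraft sum = 0.19140625. Satisfied.


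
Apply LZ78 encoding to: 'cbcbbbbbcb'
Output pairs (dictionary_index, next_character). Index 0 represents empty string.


LZ78 encoding steps:
Dictionary: {0: ''}
Step 1: w='' (idx 0), next='c' -> output (0, 'c'), add 'c' as idx 1
Step 2: w='' (idx 0), next='b' -> output (0, 'b'), add 'b' as idx 2
Step 3: w='c' (idx 1), next='b' -> output (1, 'b'), add 'cb' as idx 3
Step 4: w='b' (idx 2), next='b' -> output (2, 'b'), add 'bb' as idx 4
Step 5: w='bb' (idx 4), next='c' -> output (4, 'c'), add 'bbc' as idx 5
Step 6: w='b' (idx 2), end of input -> output (2, '')


Encoded: [(0, 'c'), (0, 'b'), (1, 'b'), (2, 'b'), (4, 'c'), (2, '')]


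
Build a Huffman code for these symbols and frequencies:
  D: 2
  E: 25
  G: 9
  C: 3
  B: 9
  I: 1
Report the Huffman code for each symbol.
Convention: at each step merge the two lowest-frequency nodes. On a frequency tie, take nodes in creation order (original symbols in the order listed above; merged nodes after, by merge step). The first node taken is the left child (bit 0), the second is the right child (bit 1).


Huffman tree construction:
Step 1: Merge I(1) + D(2) = 3
Step 2: Merge C(3) + (I+D)(3) = 6
Step 3: Merge (C+(I+D))(6) + G(9) = 15
Step 4: Merge B(9) + ((C+(I+D))+G)(15) = 24
Step 5: Merge (B+((C+(I+D))+G))(24) + E(25) = 49
Read each symbol's code off the tree from the root (left child = 0, right child = 1).

Codes:
  D: 01011 (length 5)
  E: 1 (length 1)
  G: 011 (length 3)
  C: 0100 (length 4)
  B: 00 (length 2)
  I: 01010 (length 5)
Average code length: 97/49 = 1.9796 bits/symbol


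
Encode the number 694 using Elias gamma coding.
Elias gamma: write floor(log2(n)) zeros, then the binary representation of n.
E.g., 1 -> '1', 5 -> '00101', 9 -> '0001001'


num_bits = floor(log2(694)) + 1 = 10
leading_zeros = num_bits - 1 = 9
binary(694) = 1010110110

Elias gamma(694) = '000000000' + '1010110110' = 0000000001010110110 (19 bits)


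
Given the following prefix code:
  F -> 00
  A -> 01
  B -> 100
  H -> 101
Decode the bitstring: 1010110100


Decoding step by step:
Bits 101 -> H
Bits 01 -> A
Bits 101 -> H
Bits 00 -> F


Decoded message: HAHF


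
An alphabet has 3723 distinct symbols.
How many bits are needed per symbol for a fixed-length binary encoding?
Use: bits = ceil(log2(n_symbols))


log2(3723) = 11.8622
Bracket: 2^11 = 2048 < 3723 <= 2^12 = 4096
So ceil(log2(3723)) = 12

bits = ceil(log2(3723)) = ceil(11.8622) = 12 bits


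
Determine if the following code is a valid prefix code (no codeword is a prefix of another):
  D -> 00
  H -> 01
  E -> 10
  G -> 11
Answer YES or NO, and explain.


Checking each pair (does one codeword prefix another?):
  D='00' vs H='01': no prefix
  D='00' vs E='10': no prefix
  D='00' vs G='11': no prefix
  H='01' vs D='00': no prefix
  H='01' vs E='10': no prefix
  H='01' vs G='11': no prefix
  E='10' vs D='00': no prefix
  E='10' vs H='01': no prefix
  E='10' vs G='11': no prefix
  G='11' vs D='00': no prefix
  G='11' vs H='01': no prefix
  G='11' vs E='10': no prefix
No violation found over all pairs.

YES -- this is a valid prefix code. No codeword is a prefix of any other codeword.


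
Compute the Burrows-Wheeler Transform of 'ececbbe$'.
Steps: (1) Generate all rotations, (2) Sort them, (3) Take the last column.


Rotations (sorted):
  0: $ececbbe -> last char: e
  1: bbe$ecec -> last char: c
  2: be$ececb -> last char: b
  3: cbbe$ece -> last char: e
  4: cecbbe$e -> last char: e
  5: e$ececbb -> last char: b
  6: ecbbe$ec -> last char: c
  7: ececbbe$ -> last char: $


BWT = ecbeebc$


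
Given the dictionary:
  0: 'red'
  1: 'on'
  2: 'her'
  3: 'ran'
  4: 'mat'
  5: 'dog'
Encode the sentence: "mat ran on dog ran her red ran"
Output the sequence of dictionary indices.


Look up each word in the dictionary:
  'mat' -> 4
  'ran' -> 3
  'on' -> 1
  'dog' -> 5
  'ran' -> 3
  'her' -> 2
  'red' -> 0
  'ran' -> 3

Encoded: [4, 3, 1, 5, 3, 2, 0, 3]


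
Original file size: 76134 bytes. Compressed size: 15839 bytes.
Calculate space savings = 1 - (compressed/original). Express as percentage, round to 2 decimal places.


ratio = compressed/original = 15839/76134 = 0.208041
savings = 1 - ratio = 1 - 0.208041 = 0.791959
as a percentage: 0.791959 * 100 = 79.2%

Space savings = 1 - 15839/76134 = 79.2%


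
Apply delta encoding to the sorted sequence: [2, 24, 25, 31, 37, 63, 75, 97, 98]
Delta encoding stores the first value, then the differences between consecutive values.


First value: 2
Deltas:
  24 - 2 = 22
  25 - 24 = 1
  31 - 25 = 6
  37 - 31 = 6
  63 - 37 = 26
  75 - 63 = 12
  97 - 75 = 22
  98 - 97 = 1


Delta encoded: [2, 22, 1, 6, 6, 26, 12, 22, 1]


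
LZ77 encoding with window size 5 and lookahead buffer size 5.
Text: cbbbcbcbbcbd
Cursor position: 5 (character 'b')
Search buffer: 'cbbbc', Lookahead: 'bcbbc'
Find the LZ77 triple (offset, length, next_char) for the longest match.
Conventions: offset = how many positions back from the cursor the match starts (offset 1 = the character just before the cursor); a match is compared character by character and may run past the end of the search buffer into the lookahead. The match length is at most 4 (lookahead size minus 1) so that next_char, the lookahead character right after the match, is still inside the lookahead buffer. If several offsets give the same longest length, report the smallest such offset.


Try each offset into the search buffer:
  offset=1 (pos 4, char 'c'): match length 0
  offset=2 (pos 3, char 'b'): match length 3
  offset=3 (pos 2, char 'b'): match length 1
  offset=4 (pos 1, char 'b'): match length 1
  offset=5 (pos 0, char 'c'): match length 0
Longest match has length 3 at offset 2.
next_char = character at position 5 + 3 = 8 -> 'b'

Best match: offset=2, length=3 (matching 'bcb' starting at position 3)
LZ77 triple: (2, 3, 'b')


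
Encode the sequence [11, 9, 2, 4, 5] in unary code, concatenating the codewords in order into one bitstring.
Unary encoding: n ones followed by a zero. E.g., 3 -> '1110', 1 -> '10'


Encode each number as n ones followed by a terminating 0:
  11 -> 111111111110 (12 bits)
  9 -> 1111111110 (10 bits)
  2 -> 110 (3 bits)
  4 -> 11110 (5 bits)
  5 -> 111110 (6 bits)
Total length = 12 + 10 + 3 + 5 + 6 = 36 bits.

Unary([11, 9, 2, 4, 5]) = 111111111110111111111011011110111110 (36 bits)


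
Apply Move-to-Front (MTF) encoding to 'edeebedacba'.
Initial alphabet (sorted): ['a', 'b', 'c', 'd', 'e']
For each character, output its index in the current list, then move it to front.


MTF encoding:
'e': index 4 in ['a', 'b', 'c', 'd', 'e'] -> ['e', 'a', 'b', 'c', 'd']
'd': index 4 in ['e', 'a', 'b', 'c', 'd'] -> ['d', 'e', 'a', 'b', 'c']
'e': index 1 in ['d', 'e', 'a', 'b', 'c'] -> ['e', 'd', 'a', 'b', 'c']
'e': index 0 in ['e', 'd', 'a', 'b', 'c'] -> ['e', 'd', 'a', 'b', 'c']
'b': index 3 in ['e', 'd', 'a', 'b', 'c'] -> ['b', 'e', 'd', 'a', 'c']
'e': index 1 in ['b', 'e', 'd', 'a', 'c'] -> ['e', 'b', 'd', 'a', 'c']
'd': index 2 in ['e', 'b', 'd', 'a', 'c'] -> ['d', 'e', 'b', 'a', 'c']
'a': index 3 in ['d', 'e', 'b', 'a', 'c'] -> ['a', 'd', 'e', 'b', 'c']
'c': index 4 in ['a', 'd', 'e', 'b', 'c'] -> ['c', 'a', 'd', 'e', 'b']
'b': index 4 in ['c', 'a', 'd', 'e', 'b'] -> ['b', 'c', 'a', 'd', 'e']
'a': index 2 in ['b', 'c', 'a', 'd', 'e'] -> ['a', 'b', 'c', 'd', 'e']


Output: [4, 4, 1, 0, 3, 1, 2, 3, 4, 4, 2]


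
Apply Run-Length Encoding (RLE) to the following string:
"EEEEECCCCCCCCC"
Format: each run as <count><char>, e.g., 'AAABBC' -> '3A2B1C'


Scanning runs left to right:
  i=0: run of 'E' x 5 -> '5E'
  i=5: run of 'C' x 9 -> '9C'

RLE = 5E9C


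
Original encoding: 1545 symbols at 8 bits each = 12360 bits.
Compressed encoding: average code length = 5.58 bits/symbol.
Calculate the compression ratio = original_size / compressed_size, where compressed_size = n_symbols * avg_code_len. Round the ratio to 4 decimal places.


original_size = n_symbols * orig_bits = 1545 * 8 = 12360 bits
compressed_size = n_symbols * avg_code_len = 1545 * 5.58 = 8621.1 bits
ratio = original_size / compressed_size = 12360 / 8621.1 = 1.4337

Compression ratio = 1.4337


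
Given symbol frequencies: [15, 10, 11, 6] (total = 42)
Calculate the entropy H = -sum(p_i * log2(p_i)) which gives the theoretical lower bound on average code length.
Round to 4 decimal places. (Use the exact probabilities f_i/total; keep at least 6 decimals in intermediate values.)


Per-symbol terms -p_i * log2(p_i) with p_i = f_i/42:
  p = 15/42 = 0.357143: log2(p) = -1.485427, -p*log2(p) = 0.530510
  p = 10/42 = 0.238095: log2(p) = -2.070389, -p*log2(p) = 0.492950
  p = 11/42 = 0.261905: log2(p) = -1.932886, -p*log2(p) = 0.506232
  p = 6/42 = 0.142857: log2(p) = -2.807355, -p*log2(p) = 0.401051
H = 0.530510 + 0.492950 + 0.506232 + 0.401051 = 1.930743

H = 1.9307 bits/symbol


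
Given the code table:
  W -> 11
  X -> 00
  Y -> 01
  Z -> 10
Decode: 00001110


Decoding:
00 -> X
00 -> X
11 -> W
10 -> Z


Result: XXWZ


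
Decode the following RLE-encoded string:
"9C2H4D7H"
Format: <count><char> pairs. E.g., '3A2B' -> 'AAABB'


Expanding each <count><char> pair:
  9C -> 'CCCCCCCCC'
  2H -> 'HH'
  4D -> 'DDDD'
  7H -> 'HHHHHHH'

Decoded = CCCCCCCCCHHDDDDHHHHHHH


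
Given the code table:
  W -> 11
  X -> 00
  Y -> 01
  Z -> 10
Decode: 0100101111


Decoding:
01 -> Y
00 -> X
10 -> Z
11 -> W
11 -> W


Result: YXZWW


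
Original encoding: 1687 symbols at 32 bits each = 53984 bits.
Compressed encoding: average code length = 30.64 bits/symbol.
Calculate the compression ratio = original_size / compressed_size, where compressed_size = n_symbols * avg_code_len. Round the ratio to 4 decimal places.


original_size = n_symbols * orig_bits = 1687 * 32 = 53984 bits
compressed_size = n_symbols * avg_code_len = 1687 * 30.64 = 51689.68 bits
ratio = original_size / compressed_size = 53984 / 51689.68 = 1.0444

Compression ratio = 1.0444


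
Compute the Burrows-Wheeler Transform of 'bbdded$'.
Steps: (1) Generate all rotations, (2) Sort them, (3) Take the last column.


Rotations (sorted):
  0: $bbdded -> last char: d
  1: bbdded$ -> last char: $
  2: bdded$b -> last char: b
  3: d$bbdde -> last char: e
  4: dded$bb -> last char: b
  5: ded$bbd -> last char: d
  6: ed$bbdd -> last char: d


BWT = d$bebdd


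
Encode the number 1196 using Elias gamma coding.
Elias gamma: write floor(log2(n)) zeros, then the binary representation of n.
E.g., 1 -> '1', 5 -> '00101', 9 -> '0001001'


num_bits = floor(log2(1196)) + 1 = 11
leading_zeros = num_bits - 1 = 10
binary(1196) = 10010101100

Elias gamma(1196) = '0000000000' + '10010101100' = 000000000010010101100 (21 bits)


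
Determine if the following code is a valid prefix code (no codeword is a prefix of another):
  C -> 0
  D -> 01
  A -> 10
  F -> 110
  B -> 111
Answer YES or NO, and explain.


Checking each pair (does one codeword prefix another?):
  C='0' vs D='01': prefix -- VIOLATION

NO -- this is NOT a valid prefix code. C (0) is a prefix of D (01).


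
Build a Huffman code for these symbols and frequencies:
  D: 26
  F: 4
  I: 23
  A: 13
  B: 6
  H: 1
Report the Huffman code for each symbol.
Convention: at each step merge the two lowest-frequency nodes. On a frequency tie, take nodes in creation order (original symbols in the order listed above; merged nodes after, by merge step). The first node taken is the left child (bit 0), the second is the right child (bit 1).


Huffman tree construction:
Step 1: Merge H(1) + F(4) = 5
Step 2: Merge (H+F)(5) + B(6) = 11
Step 3: Merge ((H+F)+B)(11) + A(13) = 24
Step 4: Merge I(23) + (((H+F)+B)+A)(24) = 47
Step 5: Merge D(26) + (I+(((H+F)+B)+A))(47) = 73
Read each symbol's code off the tree from the root (left child = 0, right child = 1).

Codes:
  D: 0 (length 1)
  F: 11001 (length 5)
  I: 10 (length 2)
  A: 111 (length 3)
  B: 1101 (length 4)
  H: 11000 (length 5)
Average code length: 160/73 = 2.1918 bits/symbol


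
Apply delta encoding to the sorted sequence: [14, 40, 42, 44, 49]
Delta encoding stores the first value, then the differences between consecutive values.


First value: 14
Deltas:
  40 - 14 = 26
  42 - 40 = 2
  44 - 42 = 2
  49 - 44 = 5


Delta encoded: [14, 26, 2, 2, 5]


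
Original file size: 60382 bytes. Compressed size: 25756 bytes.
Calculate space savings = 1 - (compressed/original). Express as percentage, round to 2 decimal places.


ratio = compressed/original = 25756/60382 = 0.426551
savings = 1 - ratio = 1 - 0.426551 = 0.573449
as a percentage: 0.573449 * 100 = 57.34%

Space savings = 1 - 25756/60382 = 57.34%


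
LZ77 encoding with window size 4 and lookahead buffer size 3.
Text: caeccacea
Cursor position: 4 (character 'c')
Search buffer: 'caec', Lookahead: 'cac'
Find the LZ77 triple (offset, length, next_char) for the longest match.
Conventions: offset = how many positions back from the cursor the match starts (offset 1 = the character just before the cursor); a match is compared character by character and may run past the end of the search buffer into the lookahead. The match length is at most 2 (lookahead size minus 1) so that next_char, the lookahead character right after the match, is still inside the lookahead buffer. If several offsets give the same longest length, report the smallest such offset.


Try each offset into the search buffer:
  offset=1 (pos 3, char 'c'): match length 1
  offset=2 (pos 2, char 'e'): match length 0
  offset=3 (pos 1, char 'a'): match length 0
  offset=4 (pos 0, char 'c'): match length 2
Longest match has length 2 at offset 4.
next_char = character at position 4 + 2 = 6 -> 'c'

Best match: offset=4, length=2 (matching 'ca' starting at position 0)
LZ77 triple: (4, 2, 'c')


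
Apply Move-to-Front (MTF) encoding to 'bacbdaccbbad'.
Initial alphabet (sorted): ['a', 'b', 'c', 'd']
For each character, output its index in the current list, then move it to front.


MTF encoding:
'b': index 1 in ['a', 'b', 'c', 'd'] -> ['b', 'a', 'c', 'd']
'a': index 1 in ['b', 'a', 'c', 'd'] -> ['a', 'b', 'c', 'd']
'c': index 2 in ['a', 'b', 'c', 'd'] -> ['c', 'a', 'b', 'd']
'b': index 2 in ['c', 'a', 'b', 'd'] -> ['b', 'c', 'a', 'd']
'd': index 3 in ['b', 'c', 'a', 'd'] -> ['d', 'b', 'c', 'a']
'a': index 3 in ['d', 'b', 'c', 'a'] -> ['a', 'd', 'b', 'c']
'c': index 3 in ['a', 'd', 'b', 'c'] -> ['c', 'a', 'd', 'b']
'c': index 0 in ['c', 'a', 'd', 'b'] -> ['c', 'a', 'd', 'b']
'b': index 3 in ['c', 'a', 'd', 'b'] -> ['b', 'c', 'a', 'd']
'b': index 0 in ['b', 'c', 'a', 'd'] -> ['b', 'c', 'a', 'd']
'a': index 2 in ['b', 'c', 'a', 'd'] -> ['a', 'b', 'c', 'd']
'd': index 3 in ['a', 'b', 'c', 'd'] -> ['d', 'a', 'b', 'c']


Output: [1, 1, 2, 2, 3, 3, 3, 0, 3, 0, 2, 3]


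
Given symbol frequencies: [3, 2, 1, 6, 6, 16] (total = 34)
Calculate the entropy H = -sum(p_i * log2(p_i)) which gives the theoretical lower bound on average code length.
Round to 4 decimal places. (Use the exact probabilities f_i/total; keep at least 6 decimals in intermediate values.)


Per-symbol terms -p_i * log2(p_i) with p_i = f_i/34:
  p = 3/34 = 0.088235: log2(p) = -3.502500, -p*log2(p) = 0.309044
  p = 2/34 = 0.058824: log2(p) = -4.087463, -p*log2(p) = 0.240439
  p = 1/34 = 0.029412: log2(p) = -5.087463, -p*log2(p) = 0.149631
  p = 6/34 = 0.176471: log2(p) = -2.502500, -p*log2(p) = 0.441618
  p = 6/34 = 0.176471: log2(p) = -2.502500, -p*log2(p) = 0.441618
  p = 16/34 = 0.470588: log2(p) = -1.087463, -p*log2(p) = 0.511747
H = 0.309044 + 0.240439 + 0.149631 + 0.441618 + 0.441618 + 0.511747 = 2.094097

H = 2.0941 bits/symbol


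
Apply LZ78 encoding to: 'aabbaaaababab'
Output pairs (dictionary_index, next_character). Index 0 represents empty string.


LZ78 encoding steps:
Dictionary: {0: ''}
Step 1: w='' (idx 0), next='a' -> output (0, 'a'), add 'a' as idx 1
Step 2: w='a' (idx 1), next='b' -> output (1, 'b'), add 'ab' as idx 2
Step 3: w='' (idx 0), next='b' -> output (0, 'b'), add 'b' as idx 3
Step 4: w='a' (idx 1), next='a' -> output (1, 'a'), add 'aa' as idx 4
Step 5: w='aa' (idx 4), next='b' -> output (4, 'b'), add 'aab' as idx 5
Step 6: w='ab' (idx 2), next='a' -> output (2, 'a'), add 'aba' as idx 6
Step 7: w='b' (idx 3), end of input -> output (3, '')


Encoded: [(0, 'a'), (1, 'b'), (0, 'b'), (1, 'a'), (4, 'b'), (2, 'a'), (3, '')]


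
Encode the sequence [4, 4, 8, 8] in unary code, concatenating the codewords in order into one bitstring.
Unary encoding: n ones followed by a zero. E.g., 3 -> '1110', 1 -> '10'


Encode each number as n ones followed by a terminating 0:
  4 -> 11110 (5 bits)
  4 -> 11110 (5 bits)
  8 -> 111111110 (9 bits)
  8 -> 111111110 (9 bits)
Total length = 5 + 5 + 9 + 9 = 28 bits.

Unary([4, 4, 8, 8]) = 1111011110111111110111111110 (28 bits)


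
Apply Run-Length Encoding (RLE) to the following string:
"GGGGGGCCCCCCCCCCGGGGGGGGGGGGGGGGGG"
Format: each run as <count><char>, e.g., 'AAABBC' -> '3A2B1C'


Scanning runs left to right:
  i=0: run of 'G' x 6 -> '6G'
  i=6: run of 'C' x 10 -> '10C'
  i=16: run of 'G' x 18 -> '18G'

RLE = 6G10C18G


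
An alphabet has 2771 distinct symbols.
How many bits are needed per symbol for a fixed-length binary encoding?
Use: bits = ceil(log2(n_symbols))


log2(2771) = 11.4362
Bracket: 2^11 = 2048 < 2771 <= 2^12 = 4096
So ceil(log2(2771)) = 12

bits = ceil(log2(2771)) = ceil(11.4362) = 12 bits


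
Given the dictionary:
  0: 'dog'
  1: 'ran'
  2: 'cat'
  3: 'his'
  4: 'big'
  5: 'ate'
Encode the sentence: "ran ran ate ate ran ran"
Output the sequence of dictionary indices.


Look up each word in the dictionary:
  'ran' -> 1
  'ran' -> 1
  'ate' -> 5
  'ate' -> 5
  'ran' -> 1
  'ran' -> 1

Encoded: [1, 1, 5, 5, 1, 1]


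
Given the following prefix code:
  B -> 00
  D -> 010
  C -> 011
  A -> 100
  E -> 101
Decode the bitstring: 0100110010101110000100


Decoding step by step:
Bits 010 -> D
Bits 011 -> C
Bits 00 -> B
Bits 101 -> E
Bits 011 -> C
Bits 100 -> A
Bits 00 -> B
Bits 100 -> A


Decoded message: DCBECABA


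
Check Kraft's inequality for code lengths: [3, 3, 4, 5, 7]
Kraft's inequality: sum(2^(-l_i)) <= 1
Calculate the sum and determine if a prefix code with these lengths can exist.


Sum = 2^(-3) + 2^(-3) + 2^(-4) + 2^(-5) + 2^(-7)
    = 0.125 + 0.125 + 0.0625 + 0.03125 + 0.0078125
    = 45/128 = 0.3515625
Since 0.3515625 <= 1, Kraft's inequality IS satisfied.
A prefix code with these lengths CAN exist.

Kraft sum = 0.3515625. Satisfied.


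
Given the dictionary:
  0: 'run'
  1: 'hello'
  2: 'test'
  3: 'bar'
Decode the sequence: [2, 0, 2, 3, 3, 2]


Look up each index in the dictionary:
  2 -> 'test'
  0 -> 'run'
  2 -> 'test'
  3 -> 'bar'
  3 -> 'bar'
  2 -> 'test'

Decoded: "test run test bar bar test"


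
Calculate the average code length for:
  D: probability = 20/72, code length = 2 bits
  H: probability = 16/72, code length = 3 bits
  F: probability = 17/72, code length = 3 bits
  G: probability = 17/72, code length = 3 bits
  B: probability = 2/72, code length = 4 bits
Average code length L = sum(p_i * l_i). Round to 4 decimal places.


Weighted contributions p_i * l_i:
  D: (20/72) * 2 = 40/72
  H: (16/72) * 3 = 48/72
  F: (17/72) * 3 = 51/72
  G: (17/72) * 3 = 51/72
  B: (2/72) * 4 = 8/72
Sum = (40 + 48 + 51 + 51 + 8)/72 = 198/72

L = 198/72 = 2.7500 bits/symbol


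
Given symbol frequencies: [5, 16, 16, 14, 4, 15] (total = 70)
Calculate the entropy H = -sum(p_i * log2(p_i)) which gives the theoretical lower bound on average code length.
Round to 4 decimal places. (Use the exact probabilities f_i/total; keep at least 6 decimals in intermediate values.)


Per-symbol terms -p_i * log2(p_i) with p_i = f_i/70:
  p = 5/70 = 0.071429: log2(p) = -3.807355, -p*log2(p) = 0.271954
  p = 16/70 = 0.228571: log2(p) = -2.129283, -p*log2(p) = 0.486693
  p = 16/70 = 0.228571: log2(p) = -2.129283, -p*log2(p) = 0.486693
  p = 14/70 = 0.200000: log2(p) = -2.321928, -p*log2(p) = 0.464386
  p = 4/70 = 0.057143: log2(p) = -4.129283, -p*log2(p) = 0.235959
  p = 15/70 = 0.214286: log2(p) = -2.222392, -p*log2(p) = 0.476227
H = 0.271954 + 0.486693 + 0.486693 + 0.464386 + 0.235959 + 0.476227 = 2.421912

H = 2.4219 bits/symbol


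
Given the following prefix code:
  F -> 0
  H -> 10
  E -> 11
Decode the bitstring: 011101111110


Decoding step by step:
Bits 0 -> F
Bits 11 -> E
Bits 10 -> H
Bits 11 -> E
Bits 11 -> E
Bits 11 -> E
Bits 0 -> F


Decoded message: FEHEEEF
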